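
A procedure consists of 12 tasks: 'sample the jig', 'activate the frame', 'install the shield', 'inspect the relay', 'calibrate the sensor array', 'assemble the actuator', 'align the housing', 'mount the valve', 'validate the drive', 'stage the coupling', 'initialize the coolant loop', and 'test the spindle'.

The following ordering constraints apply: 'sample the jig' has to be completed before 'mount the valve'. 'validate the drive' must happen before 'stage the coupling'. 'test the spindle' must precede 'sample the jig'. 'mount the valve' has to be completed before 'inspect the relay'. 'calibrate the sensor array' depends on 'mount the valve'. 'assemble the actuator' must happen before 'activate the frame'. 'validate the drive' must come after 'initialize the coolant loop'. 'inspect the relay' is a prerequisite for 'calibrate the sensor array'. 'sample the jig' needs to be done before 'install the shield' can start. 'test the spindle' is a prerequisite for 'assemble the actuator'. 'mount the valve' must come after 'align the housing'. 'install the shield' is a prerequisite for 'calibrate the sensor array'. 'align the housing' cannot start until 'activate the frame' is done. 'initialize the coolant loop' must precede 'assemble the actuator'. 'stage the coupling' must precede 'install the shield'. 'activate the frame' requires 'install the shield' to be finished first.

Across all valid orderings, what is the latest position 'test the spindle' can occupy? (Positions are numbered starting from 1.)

Following every chain forward from 'test the spindle', the tasks that must come later are 'sample the jig', 'activate the frame', 'install the shield', 'inspect the relay', 'calibrate the sensor array', 'assemble the actuator', 'align the housing', 'mount the valve' — 8 of them.
With 8 mandatory successors out of 12 tasks total, the latest slot for 'test the spindle' is 12−8 = 4, and it's reachable by doing all non-successors before 'test the spindle'.

4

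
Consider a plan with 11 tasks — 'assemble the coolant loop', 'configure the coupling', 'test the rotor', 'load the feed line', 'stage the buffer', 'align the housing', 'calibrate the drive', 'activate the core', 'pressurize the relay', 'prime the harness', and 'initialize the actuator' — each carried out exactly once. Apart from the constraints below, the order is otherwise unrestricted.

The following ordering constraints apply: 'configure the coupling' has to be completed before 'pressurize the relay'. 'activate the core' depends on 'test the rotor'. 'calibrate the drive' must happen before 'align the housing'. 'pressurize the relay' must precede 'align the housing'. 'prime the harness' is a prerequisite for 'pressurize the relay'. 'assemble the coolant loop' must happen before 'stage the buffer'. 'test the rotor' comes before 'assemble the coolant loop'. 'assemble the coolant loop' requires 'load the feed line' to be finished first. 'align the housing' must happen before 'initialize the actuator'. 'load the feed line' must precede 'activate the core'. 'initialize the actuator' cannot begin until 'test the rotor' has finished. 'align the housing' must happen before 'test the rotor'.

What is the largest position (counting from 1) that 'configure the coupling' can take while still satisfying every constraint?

4

Every task that must follow 'configure the coupling' has to come after it. Tracing all chains starting from 'configure the coupling', those tasks are: 'assemble the coolant loop', 'test the rotor', 'stage the buffer', 'align the housing', 'activate the core', 'pressurize the relay', 'initialize the actuator' — 7 in total.
So at least 7 tasks follow 'configure the coupling', putting 'configure the coupling' no later than position 4. That position is achievable by scheduling everything else first.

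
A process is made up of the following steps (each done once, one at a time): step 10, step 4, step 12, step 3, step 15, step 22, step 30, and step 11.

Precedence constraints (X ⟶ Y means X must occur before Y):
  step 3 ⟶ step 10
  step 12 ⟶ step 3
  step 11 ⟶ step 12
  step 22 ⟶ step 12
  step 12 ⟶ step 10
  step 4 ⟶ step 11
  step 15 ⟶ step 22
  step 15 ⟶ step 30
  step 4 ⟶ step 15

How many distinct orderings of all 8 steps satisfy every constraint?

17

Step 4 is the only step with nothing required before it, so every ordering starts there.
Counting all ways to extend the partial order to a total order gives 17.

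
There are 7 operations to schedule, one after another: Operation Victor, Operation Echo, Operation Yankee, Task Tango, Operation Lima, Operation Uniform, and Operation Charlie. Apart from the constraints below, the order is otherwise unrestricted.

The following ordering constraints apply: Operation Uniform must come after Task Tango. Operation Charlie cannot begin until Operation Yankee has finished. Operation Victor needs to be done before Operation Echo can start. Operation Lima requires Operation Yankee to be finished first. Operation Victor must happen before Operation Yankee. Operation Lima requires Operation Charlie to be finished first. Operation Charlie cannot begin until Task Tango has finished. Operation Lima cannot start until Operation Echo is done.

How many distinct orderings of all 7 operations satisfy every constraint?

51

The operations with no prerequisites are Operation Victor, Task Tango; any of them can be placed first.
Enumerating by repeatedly choosing an available operation (one whose prerequisites are all placed) gives 51 distinct complete orderings.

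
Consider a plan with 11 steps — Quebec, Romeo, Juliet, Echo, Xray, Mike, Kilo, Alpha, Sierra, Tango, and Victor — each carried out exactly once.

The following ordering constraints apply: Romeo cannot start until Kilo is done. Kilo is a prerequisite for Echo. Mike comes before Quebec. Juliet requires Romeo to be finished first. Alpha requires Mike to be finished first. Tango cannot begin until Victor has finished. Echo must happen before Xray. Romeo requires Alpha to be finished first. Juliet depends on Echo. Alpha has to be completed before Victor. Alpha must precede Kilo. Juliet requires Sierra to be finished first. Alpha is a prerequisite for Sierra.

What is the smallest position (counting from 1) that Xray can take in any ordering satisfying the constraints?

5

Every step that must precede Xray has to come before it. Tracing all chains that end at Xray, those steps are: Echo, Mike, Kilo, Alpha — 4 in total.
So at minimum 4 steps come before Xray, putting Xray no earlier than position 5. That position is achievable by scheduling exactly those predecessors first.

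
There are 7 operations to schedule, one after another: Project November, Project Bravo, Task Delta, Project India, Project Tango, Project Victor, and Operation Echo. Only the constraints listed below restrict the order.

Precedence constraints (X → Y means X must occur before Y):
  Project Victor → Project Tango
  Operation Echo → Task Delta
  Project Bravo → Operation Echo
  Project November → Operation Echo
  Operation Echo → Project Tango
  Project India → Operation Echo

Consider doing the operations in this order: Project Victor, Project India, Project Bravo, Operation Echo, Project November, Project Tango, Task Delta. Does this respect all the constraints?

No

Here Project November comes after Operation Echo.
But one of the constraints requires Project November before Operation Echo, so this ordering violates it.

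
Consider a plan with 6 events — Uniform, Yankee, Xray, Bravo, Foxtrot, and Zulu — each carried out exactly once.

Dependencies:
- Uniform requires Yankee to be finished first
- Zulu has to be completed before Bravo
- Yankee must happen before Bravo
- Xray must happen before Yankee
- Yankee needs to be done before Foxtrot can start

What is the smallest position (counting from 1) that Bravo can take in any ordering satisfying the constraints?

4

The events that are forced before Bravo, directly or transitively, are Yankee, Xray, Zulu. That's 3 events.
With 3 mandatory predecessors, the earliest Bravo can sit is position 3+1 = 4, and placing just those 3 first achieves it.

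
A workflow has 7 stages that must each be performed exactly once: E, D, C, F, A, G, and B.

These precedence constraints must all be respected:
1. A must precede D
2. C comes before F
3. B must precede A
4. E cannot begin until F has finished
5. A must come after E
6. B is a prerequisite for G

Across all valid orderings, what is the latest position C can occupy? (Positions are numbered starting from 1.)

3

Following every chain forward from C, the stages that must come later are E, D, F, A — 4 of them.
So at least 4 stages follow C, putting C no later than position 3. That position is achievable by scheduling everything else first.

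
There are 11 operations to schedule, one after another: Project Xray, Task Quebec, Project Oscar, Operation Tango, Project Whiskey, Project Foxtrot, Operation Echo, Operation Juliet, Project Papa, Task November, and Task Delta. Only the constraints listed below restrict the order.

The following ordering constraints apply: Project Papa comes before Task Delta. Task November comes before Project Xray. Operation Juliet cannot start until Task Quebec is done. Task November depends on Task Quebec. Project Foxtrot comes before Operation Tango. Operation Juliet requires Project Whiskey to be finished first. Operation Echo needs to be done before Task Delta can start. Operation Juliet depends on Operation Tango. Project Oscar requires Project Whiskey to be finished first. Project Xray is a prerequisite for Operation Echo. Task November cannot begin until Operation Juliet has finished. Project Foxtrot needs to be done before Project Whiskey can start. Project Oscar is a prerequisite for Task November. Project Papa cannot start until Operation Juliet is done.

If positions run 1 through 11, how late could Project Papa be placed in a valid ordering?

10

The only operation forced after Project Papa (directly or by a chain) is Task Delta.
With 1 mandatory successor out of 11 operations total, the latest slot for Project Papa is 11−1 = 10, and it's reachable by doing all non-successors before Project Papa.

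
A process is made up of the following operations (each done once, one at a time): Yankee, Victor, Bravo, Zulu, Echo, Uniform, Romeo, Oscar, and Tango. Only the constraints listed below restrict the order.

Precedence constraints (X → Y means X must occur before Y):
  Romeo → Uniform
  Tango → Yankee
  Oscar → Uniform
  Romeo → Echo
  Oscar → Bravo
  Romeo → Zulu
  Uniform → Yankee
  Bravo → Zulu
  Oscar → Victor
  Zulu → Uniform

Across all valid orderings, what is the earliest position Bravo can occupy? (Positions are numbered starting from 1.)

The only operation forced before Bravo (directly or transitively) is Oscar.
So at minimum 1 operation comes before Bravo, putting Bravo no earlier than position 2. That position is achievable by scheduling exactly that predecessor first.

2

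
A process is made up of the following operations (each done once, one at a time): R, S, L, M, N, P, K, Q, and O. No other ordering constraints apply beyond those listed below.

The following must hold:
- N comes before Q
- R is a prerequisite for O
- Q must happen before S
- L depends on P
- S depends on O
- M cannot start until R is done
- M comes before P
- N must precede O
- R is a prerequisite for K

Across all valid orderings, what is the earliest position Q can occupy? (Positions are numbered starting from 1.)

2

Working backwards through the constraints from Q, its only required predecessor is N.
With 1 mandatory predecessor, the earliest Q can sit is position 1+1 = 2, and placing just that one first achieves it.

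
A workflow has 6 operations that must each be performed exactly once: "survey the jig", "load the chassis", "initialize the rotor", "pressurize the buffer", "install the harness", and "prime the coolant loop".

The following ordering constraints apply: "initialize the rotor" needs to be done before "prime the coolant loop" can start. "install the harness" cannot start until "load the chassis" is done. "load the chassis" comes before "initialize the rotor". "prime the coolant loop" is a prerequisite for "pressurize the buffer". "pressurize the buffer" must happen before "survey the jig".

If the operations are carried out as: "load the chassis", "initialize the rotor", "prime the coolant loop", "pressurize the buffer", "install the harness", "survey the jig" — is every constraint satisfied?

Every stated constraint is respected: "load the chassis" sits at position 1, ahead of "install the harness" at position 5, and each of the other listed pairs likewise has the predecessor earlier in the sequence.

Yes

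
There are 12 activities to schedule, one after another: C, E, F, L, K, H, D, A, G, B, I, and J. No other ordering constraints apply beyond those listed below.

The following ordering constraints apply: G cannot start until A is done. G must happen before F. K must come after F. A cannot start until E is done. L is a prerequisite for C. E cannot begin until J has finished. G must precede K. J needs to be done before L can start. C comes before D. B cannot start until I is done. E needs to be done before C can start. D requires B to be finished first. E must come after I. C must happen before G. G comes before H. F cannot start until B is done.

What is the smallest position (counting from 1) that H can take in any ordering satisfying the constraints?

Every activity that must precede H has to come before it. Tracing all chains that end at H, those activities are: C, E, L, A, G, I, J — 7 in total.
So at minimum 7 activities come before H, putting H no earlier than position 8. That position is achievable by scheduling exactly those predecessors first.

8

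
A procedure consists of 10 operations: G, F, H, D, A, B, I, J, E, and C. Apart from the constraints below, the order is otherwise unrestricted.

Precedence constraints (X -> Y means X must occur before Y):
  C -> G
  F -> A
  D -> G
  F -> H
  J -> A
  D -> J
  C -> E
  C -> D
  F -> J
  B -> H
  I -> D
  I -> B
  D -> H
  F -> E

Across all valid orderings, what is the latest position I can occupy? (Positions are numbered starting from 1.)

The operations that are forced after I, directly or by a chain of constraints, are G, H, D, A, B, J. That's 6 operations.
So at least 6 operations follow I, putting I no later than position 4. That position is achievable by scheduling everything else first.

4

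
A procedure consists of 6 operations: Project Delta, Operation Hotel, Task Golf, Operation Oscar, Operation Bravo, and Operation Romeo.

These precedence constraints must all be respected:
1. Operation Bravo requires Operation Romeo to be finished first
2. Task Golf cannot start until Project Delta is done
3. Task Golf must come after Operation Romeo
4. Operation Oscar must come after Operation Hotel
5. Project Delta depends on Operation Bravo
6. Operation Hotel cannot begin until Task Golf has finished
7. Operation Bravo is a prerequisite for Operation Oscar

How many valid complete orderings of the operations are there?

1

Operation Romeo is the only operation with nothing required before it, so every ordering starts there.
Every operation is then forced in turn, so only 1 complete ordering is consistent with the constraints.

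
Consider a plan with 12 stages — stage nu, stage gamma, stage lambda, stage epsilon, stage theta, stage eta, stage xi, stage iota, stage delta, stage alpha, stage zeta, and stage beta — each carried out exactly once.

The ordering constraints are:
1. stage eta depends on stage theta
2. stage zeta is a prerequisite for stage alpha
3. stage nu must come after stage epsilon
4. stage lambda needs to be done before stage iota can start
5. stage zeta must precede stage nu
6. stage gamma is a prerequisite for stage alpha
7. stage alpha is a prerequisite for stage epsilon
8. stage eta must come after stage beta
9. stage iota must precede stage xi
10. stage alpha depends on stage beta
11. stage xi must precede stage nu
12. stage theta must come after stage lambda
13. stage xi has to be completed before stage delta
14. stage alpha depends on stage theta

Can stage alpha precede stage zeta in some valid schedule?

There is a dependency chain stage zeta → stage alpha, so stage alpha always comes after stage zeta.
Hence stage alpha can never be scheduled before stage zeta.

No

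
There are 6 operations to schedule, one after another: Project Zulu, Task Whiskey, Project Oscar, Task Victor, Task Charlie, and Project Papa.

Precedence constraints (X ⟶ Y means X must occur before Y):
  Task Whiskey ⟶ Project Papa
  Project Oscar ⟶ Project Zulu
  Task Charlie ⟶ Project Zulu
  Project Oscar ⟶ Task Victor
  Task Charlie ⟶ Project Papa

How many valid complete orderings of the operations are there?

3 operations have no prerequisites (Task Whiskey, Project Oscar, Task Charlie), so any of them could come first.
Enumerating by repeatedly choosing an available operation (one whose prerequisites are all placed) gives 61 distinct complete orderings.

61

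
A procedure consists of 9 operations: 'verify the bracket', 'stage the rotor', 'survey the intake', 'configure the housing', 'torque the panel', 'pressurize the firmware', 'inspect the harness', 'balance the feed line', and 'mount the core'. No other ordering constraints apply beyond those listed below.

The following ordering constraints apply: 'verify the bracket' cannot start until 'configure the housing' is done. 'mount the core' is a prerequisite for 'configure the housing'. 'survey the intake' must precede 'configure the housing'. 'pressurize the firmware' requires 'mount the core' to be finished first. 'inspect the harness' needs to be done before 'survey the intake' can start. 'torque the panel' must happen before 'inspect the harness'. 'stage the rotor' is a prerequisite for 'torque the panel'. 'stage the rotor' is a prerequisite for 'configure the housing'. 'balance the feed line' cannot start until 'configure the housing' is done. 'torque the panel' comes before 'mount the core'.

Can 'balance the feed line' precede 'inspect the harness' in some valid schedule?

No

There is a dependency chain 'inspect the harness' → 'survey the intake' → 'configure the housing' → 'balance the feed line', so 'balance the feed line' always comes after 'inspect the harness'.
So no valid ordering can have 'balance the feed line' before 'inspect the harness'.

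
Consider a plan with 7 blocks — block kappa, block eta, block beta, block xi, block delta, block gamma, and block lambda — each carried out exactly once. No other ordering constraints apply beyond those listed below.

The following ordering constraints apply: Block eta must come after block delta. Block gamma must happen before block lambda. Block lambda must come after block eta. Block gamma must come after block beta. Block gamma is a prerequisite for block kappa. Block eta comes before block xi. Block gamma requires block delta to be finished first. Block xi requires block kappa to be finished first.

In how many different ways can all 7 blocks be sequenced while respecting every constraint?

2 blocks have no prerequisites (block beta, block delta), so any of them could come first.
Counting all ways to extend the partial order to a total order gives 19.

19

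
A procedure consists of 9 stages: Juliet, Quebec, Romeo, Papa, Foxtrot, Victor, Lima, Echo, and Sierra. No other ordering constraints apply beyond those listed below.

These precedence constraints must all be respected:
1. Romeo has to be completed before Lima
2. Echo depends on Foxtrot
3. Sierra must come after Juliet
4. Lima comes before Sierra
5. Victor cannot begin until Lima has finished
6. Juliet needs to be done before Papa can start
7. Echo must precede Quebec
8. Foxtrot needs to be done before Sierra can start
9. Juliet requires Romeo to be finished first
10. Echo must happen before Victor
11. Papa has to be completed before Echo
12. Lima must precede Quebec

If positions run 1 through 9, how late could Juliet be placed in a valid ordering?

4

Every stage that must follow Juliet has to come after it. Tracing all chains starting from Juliet, those stages are: Quebec, Papa, Victor, Echo, Sierra — 5 in total.
With 5 mandatory successors out of 9 stages total, the latest slot for Juliet is 9−5 = 4, and it's reachable by doing all non-successors before Juliet.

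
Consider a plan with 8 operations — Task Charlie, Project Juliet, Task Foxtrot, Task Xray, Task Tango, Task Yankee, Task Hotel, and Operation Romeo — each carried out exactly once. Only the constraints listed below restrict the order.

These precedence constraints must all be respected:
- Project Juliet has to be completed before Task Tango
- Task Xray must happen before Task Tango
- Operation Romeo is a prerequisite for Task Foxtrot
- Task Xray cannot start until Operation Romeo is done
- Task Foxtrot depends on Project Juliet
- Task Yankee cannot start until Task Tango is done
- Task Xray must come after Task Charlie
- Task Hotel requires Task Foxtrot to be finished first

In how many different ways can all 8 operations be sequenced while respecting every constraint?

82

The operations with no prerequisites are Task Charlie, Project Juliet, Operation Romeo; any of them can be placed first.
Systematically extending each partial ordering one operation at a time and counting, there are 82 complete orderings.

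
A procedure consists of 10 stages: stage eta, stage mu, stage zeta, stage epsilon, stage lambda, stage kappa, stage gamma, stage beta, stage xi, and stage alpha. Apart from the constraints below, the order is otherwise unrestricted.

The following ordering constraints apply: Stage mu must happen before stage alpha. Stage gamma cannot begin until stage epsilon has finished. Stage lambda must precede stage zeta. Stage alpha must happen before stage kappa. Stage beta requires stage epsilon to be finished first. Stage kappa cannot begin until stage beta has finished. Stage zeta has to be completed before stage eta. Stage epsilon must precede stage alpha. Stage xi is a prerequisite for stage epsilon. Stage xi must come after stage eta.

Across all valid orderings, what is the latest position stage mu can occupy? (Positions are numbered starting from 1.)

Following every chain forward from stage mu, the stages that must come later are stage kappa, stage alpha — 2 of them.
So at least 2 stages follow stage mu, putting stage mu no later than position 8. That position is achievable by scheduling everything else first.

8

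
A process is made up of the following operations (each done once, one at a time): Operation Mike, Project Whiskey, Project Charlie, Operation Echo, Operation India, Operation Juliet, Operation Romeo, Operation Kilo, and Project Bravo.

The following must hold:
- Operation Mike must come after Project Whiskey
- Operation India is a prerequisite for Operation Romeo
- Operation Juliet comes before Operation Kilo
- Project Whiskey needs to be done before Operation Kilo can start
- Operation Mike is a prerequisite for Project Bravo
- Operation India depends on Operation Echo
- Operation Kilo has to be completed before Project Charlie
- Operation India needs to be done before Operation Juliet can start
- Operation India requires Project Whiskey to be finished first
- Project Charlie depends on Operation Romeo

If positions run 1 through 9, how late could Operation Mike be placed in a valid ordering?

8

The only operation forced after Operation Mike (directly or by a chain) is Project Bravo.
With 1 mandatory successor out of 9 operations total, the latest slot for Operation Mike is 9−1 = 8, and it's reachable by doing all non-successors before Operation Mike.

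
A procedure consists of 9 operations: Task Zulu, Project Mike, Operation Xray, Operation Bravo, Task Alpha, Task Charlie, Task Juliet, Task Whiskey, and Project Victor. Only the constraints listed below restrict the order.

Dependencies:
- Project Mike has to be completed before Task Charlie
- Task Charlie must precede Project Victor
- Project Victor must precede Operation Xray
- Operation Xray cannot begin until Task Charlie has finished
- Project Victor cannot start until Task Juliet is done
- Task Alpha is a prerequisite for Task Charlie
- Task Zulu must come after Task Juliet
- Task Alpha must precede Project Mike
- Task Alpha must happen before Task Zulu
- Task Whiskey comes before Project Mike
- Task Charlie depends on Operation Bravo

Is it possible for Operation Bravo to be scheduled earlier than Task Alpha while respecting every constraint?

The constraints leave Operation Bravo and Task Alpha unordered relative to each other; nothing requires Task Alpha earlier.
So a valid ordering placing Operation Bravo earlier than Task Alpha exists.

Yes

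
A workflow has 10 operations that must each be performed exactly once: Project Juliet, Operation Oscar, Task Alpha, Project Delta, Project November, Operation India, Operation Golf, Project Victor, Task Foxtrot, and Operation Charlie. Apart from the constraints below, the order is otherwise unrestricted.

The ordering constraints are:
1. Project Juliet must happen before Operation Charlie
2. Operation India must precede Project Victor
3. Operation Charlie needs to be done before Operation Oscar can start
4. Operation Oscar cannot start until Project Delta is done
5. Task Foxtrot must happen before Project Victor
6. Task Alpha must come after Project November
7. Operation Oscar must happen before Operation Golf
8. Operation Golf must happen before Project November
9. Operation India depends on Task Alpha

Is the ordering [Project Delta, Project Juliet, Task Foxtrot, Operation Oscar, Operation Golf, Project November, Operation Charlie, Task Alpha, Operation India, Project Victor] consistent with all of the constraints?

The sequence places Operation Oscar ahead of Operation Charlie.
That contradicts the constraint that Operation Charlie must precede Operation Oscar.

No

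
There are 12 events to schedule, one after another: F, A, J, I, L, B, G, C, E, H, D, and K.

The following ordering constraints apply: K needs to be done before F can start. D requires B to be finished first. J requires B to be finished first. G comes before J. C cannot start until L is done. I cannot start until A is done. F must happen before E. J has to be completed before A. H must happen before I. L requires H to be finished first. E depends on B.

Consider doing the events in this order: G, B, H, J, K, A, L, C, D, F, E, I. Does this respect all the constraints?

Yes

Checking each listed constraint against this order: for instance, H is in position 3 and I in position 12, so that constraint holds — and the remaining constraints check out the same way.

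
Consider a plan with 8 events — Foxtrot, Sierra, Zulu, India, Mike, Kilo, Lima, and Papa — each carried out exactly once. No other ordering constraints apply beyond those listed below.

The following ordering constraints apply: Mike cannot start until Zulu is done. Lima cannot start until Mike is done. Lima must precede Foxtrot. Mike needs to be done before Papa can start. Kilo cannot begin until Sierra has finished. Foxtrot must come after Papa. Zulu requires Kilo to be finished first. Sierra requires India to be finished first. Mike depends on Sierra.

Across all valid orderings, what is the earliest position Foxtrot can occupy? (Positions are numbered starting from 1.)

Every event that must precede Foxtrot has to come before it. Tracing all chains that end at Foxtrot, those events are: Sierra, Zulu, India, Mike, Kilo, Lima, Papa — 7 in total.
With 7 mandatory predecessors, the earliest Foxtrot can sit is position 7+1 = 8, and placing just those 7 first achieves it.

8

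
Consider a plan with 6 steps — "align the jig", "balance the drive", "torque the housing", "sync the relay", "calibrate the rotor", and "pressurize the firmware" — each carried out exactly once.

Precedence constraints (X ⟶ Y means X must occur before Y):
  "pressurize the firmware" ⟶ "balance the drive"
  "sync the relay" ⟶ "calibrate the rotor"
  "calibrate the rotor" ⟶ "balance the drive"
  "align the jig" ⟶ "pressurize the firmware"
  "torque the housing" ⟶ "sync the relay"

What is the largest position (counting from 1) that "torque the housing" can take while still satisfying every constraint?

Every step that must follow "torque the housing" has to come after it. Tracing all chains starting from "torque the housing", those steps are: "balance the drive", "sync the relay", "calibrate the rotor" — 3 in total.
So at least 3 steps follow "torque the housing", putting "torque the housing" no later than position 3. That position is achievable by scheduling everything else first.

3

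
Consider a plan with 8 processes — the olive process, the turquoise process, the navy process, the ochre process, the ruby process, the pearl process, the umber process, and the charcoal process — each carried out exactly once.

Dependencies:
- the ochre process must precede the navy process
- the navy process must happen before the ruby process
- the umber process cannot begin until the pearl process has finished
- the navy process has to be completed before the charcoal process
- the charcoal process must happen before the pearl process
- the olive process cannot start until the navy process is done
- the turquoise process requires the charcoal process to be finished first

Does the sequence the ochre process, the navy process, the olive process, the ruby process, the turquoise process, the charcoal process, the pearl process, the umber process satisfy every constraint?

No

In the proposed order, the turquoise process appears before the charcoal process.
But one of the constraints requires the charcoal process before the turquoise process, so this ordering violates it.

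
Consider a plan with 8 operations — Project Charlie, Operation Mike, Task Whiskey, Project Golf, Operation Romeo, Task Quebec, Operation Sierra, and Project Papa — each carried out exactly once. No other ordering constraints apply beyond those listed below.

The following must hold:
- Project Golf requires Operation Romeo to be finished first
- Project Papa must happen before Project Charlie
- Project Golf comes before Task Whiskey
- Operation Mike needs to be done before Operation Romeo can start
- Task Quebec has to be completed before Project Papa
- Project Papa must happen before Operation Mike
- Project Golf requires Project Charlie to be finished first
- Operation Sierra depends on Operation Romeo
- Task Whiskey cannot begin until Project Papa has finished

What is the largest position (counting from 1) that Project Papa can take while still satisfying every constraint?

Every operation that must follow Project Papa has to come after it. Tracing all chains starting from Project Papa, those operations are: Project Charlie, Operation Mike, Task Whiskey, Project Golf, Operation Romeo, Operation Sierra — 6 in total.
So at least 6 operations follow Project Papa, putting Project Papa no later than position 2. That position is achievable by scheduling everything else first.

2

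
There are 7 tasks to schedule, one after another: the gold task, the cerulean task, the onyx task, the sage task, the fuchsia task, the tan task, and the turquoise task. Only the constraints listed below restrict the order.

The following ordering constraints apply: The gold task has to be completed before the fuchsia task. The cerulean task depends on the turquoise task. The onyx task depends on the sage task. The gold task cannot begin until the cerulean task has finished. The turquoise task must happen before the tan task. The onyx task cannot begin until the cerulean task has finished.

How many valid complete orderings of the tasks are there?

69

2 tasks have no prerequisites (the sage task, the turquoise task), so any of them could come first.
Enumerating by repeatedly choosing an available task (one whose prerequisites are all placed) gives 69 distinct complete orderings.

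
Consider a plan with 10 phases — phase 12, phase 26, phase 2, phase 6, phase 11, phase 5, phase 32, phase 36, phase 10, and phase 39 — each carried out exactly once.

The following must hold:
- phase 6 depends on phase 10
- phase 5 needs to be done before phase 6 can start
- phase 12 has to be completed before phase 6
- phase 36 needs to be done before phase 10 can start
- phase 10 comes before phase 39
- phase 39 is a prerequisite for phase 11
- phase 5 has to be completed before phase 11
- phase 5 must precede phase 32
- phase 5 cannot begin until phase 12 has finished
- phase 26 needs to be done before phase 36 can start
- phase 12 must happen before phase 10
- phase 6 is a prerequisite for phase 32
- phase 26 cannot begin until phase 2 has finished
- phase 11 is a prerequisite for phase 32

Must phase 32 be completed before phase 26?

No

In fact the dependencies run the other way: phase 26 → phase 36 → phase 10 → phase 6 → phase 32.
So phase 32 does not have to come before phase 26 — it cannot.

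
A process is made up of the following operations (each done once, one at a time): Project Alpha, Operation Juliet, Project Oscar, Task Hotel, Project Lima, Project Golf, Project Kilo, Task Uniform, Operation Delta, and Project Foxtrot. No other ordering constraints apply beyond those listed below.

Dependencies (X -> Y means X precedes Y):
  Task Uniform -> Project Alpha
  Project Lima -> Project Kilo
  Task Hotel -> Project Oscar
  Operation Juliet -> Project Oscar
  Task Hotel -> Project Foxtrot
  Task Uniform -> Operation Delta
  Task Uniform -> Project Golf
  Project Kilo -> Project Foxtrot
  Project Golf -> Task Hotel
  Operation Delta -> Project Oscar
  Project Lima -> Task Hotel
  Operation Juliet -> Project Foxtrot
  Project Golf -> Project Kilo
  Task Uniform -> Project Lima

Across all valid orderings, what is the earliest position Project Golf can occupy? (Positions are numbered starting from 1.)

Working backwards through the constraints from Project Golf, its only required predecessor is Task Uniform.
So at minimum 1 operation comes before Project Golf, putting Project Golf no earlier than position 2. That position is achievable by scheduling exactly that predecessor first.

2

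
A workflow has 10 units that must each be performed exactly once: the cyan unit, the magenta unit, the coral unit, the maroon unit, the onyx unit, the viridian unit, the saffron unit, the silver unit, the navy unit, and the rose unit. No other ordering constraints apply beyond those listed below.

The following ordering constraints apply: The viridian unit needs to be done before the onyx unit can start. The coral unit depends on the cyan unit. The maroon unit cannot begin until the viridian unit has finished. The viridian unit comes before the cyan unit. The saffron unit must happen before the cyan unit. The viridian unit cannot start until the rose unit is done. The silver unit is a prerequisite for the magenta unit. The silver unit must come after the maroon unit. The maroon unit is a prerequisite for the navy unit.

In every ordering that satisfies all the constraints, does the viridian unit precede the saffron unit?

Nothing in the constraints links the viridian unit and the saffron unit; they are unordered relative to each other.
A valid ordering placing the saffron unit before the viridian unit exists, so the answer is no.

No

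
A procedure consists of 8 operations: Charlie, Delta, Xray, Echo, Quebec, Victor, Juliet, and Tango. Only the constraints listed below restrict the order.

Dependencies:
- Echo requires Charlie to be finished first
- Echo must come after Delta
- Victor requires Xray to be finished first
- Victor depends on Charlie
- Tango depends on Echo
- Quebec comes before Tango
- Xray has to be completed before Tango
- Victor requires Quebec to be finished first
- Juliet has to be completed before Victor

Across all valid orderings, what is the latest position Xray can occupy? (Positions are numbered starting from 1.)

The operations that are forced after Xray, directly or by a chain of constraints, are Victor, Tango. That's 2 operations.
So at least 2 operations follow Xray, putting Xray no later than position 6. That position is achievable by scheduling everything else first.

6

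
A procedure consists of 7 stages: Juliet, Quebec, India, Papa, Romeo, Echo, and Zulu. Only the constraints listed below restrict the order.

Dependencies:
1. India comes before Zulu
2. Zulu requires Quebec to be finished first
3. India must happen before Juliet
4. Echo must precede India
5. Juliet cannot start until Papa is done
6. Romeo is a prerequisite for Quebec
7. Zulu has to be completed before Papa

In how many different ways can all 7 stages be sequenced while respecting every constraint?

6

2 stages have no prerequisites (Romeo, Echo), so any of them could come first.
Systematically extending each partial ordering one stage at a time and counting, there are 6 complete orderings.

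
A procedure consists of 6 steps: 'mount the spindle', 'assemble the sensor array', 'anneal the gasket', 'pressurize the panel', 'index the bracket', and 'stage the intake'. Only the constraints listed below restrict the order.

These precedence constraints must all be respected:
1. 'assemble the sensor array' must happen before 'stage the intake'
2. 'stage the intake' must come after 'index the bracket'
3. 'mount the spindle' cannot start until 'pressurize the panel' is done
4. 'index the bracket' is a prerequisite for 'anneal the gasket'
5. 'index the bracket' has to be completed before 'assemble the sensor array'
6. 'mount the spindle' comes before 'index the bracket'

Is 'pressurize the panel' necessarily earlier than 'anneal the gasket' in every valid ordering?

Yes

Tracing the constraints gives a chain: 'pressurize the panel' → 'mount the spindle' → 'index the bracket' → 'anneal the gasket'.
That forces 'pressurize the panel' before 'anneal the gasket' in every valid schedule.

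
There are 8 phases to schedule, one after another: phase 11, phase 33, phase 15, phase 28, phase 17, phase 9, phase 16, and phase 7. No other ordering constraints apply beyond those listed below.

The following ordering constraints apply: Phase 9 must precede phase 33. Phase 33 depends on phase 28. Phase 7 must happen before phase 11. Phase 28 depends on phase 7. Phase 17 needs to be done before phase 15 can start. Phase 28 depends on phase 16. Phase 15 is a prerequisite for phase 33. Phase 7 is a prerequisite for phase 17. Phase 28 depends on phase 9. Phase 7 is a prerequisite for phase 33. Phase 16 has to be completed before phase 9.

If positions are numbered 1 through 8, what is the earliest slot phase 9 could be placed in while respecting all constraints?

2

Working backwards through the constraints from phase 9, its only required predecessor is phase 16.
With 1 mandatory predecessor, the earliest phase 9 can sit is position 1+1 = 2, and placing just that one first achieves it.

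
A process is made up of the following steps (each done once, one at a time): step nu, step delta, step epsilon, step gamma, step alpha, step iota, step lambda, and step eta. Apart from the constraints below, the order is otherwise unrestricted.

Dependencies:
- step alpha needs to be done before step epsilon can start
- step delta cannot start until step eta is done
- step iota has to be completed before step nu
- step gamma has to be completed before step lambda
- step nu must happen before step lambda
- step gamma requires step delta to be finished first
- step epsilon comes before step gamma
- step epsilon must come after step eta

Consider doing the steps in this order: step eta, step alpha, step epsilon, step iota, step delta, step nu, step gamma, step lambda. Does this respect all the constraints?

Every stated constraint is respected: step eta sits at position 1, ahead of step delta at position 5, and each of the other listed pairs likewise has the predecessor earlier in the sequence.

Yes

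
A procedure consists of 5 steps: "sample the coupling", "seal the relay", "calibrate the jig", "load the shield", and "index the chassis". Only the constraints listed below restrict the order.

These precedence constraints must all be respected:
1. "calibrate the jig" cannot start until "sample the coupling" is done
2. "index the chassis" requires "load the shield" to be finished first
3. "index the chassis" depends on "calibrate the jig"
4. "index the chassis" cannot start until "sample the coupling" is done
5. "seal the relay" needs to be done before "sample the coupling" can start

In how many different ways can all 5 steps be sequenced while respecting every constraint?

The steps with no prerequisites are "seal the relay", "load the shield"; any of them can be placed first.
Systematically extending each partial ordering one step at a time and counting, there are 4 complete orderings.

4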